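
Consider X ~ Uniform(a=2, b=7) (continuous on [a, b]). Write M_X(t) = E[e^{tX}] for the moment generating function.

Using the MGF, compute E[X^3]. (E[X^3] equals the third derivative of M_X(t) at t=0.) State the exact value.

M_X(t) = (e^(7*t) - e^(2*t))/(5*t)
D^3[M](t) = (343*t^3*e^(7*t) - 8*t^3*e^(2*t) - 147*t^2*e^(7*t) + 12*t^2*e^(2*t) + 42*t*e^(7*t) - 12*t*e^(2*t) - 6*e^(7*t) + 6*e^(2*t))/(5*t^4)

E[X^3] = D^3[M](0) = 477/4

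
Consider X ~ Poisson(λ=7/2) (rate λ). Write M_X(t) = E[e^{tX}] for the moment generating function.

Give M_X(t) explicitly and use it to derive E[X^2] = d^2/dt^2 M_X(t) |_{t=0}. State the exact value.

M_X(t) = e^(7*e^(t)/2 - 7/2)
M^(2)(t) = (49*e^(2*t)*e^(7*e^(t)/2) + 14*e^(t)*e^(7*e^(t)/2))*e^(-7/2)/4

E[X^2] = M^(2)(0) = 63/4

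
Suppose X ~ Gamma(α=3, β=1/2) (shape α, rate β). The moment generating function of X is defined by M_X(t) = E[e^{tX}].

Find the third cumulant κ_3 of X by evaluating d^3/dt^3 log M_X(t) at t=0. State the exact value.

κ_3 = K′′′(0) = 48

M_X(t) = 1/(8*(1/2 - t)^3)
K_X(t) = log M_X(t) = -3*log(1/2 - t) - 3*log(2)
K′(t) = -6/(2*t - 1)
K′′(t) = 12/(4*t^2 - 4*t + 1)
K′′′(t) = -48/(8*t^3 - 12*t^2 + 6*t - 1)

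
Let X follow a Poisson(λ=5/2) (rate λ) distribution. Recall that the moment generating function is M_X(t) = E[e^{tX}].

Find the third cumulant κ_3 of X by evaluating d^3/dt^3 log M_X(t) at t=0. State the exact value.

κ_3 = K′′′(0) = 5/2

M_X(t) = e^(5*e^(t)/2 - 5/2)
K_X(t) = log M_X(t) = 5*e^(t)/2 - 5/2
K′(t) = 5*e^(t)/2
K′′(t) = 5*e^(t)/2
K′′′(t) = 5*e^(t)/2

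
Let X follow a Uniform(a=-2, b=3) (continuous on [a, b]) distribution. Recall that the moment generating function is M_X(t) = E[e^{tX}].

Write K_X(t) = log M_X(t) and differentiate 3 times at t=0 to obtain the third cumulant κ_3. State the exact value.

M_X(t) = (e^(3*t) - e^(-2*t))/(5*t)
K_X(t) = log M_X(t) = -log(t) + log(e^(3*t) - e^(-2*t)) - log(5)
K^(3)(t) = (125*t^3*e^(10*t) + 125*t^3*e^(5*t) - 2*e^(15*t) + 6*e^(10*t) - 6*e^(5*t) + 2)/(t^3*e^(15*t) - 3*t^3*e^(10*t) + 3*t^3*e^(5*t) - t^3)

κ_3 = K^(3)(0) = 0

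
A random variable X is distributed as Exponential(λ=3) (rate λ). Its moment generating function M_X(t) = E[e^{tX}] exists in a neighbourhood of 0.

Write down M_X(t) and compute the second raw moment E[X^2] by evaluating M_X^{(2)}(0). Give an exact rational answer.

E[X^2] = d^2M/dt^2 |_{t=0} = 2/9

M_X(t) = 3/(3 - t)
dM/dt = 3/(t^2 - 6*t + 9)
d^2M/dt^2 = -6/(t^3 - 9*t^2 + 27*t - 27)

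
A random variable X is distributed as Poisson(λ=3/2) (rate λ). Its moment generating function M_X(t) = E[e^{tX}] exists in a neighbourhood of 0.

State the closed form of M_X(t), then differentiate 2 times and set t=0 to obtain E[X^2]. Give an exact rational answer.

E[X^2] = D^2[M](0) = 15/4

M_X(t) = e^(3*e^(t)/2 - 3/2)
D^2[M](t) = (9*e^(2*t)*e^(3*e^(t)/2) + 6*e^(t)*e^(3*e^(t)/2))*e^(-3/2)/4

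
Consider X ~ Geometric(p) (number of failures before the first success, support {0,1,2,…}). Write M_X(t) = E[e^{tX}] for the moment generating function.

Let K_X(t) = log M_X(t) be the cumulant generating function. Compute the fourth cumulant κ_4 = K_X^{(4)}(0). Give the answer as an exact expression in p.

M_X(t) = p/(-(1 - p)*e^(t) + 1)
K_X(t) = log M_X(t) = log(p) - log(-(1 - p)*e^(t) + 1)
K′(t) = (-p*e^(t) + e^(t))/(p*e^(t) - e^(t) + 1)
K′′(t) = (-p*e^(t) + e^(t))/(p^2*e^(2*t) - 2*p*e^(2*t) + 2*p*e^(t) + e^(2*t) - 2*e^(t) + 1)

κ_4 = K′′′′(0) = (-p^3 + 7*p^2 - 12*p + 6)/p^4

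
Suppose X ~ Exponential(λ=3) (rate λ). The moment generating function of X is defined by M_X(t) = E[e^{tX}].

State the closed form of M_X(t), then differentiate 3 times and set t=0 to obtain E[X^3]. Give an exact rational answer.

E[X^3] = d^3M/dt^3 |_{t=0} = 2/9

M_X(t) = 3/(3 - t)
dM/dt = 3/(t^2 - 6*t + 9)
d^2M/dt^2 = -6/(t^3 - 9*t^2 + 27*t - 27)
d^3M/dt^3 = 18/(t^4 - 12*t^3 + 54*t^2 - 108*t + 81)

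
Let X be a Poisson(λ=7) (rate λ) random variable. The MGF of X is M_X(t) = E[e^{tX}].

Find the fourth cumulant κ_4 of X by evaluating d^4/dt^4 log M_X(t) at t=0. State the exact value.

M_X(t) = e^(7*e^(t) - 7)
K_X(t) = log M_X(t) = 7*e^(t) - 7
D^4[K](t) = 7*e^(t)

κ_4 = D^4[K](0) = 7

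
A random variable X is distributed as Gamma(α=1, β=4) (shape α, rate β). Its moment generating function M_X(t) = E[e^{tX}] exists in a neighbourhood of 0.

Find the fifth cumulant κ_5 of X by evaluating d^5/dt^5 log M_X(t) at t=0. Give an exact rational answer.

κ_5 = D^5[K](0) = 3/128

M_X(t) = 4/(4 - t)
K_X(t) = log M_X(t) = -log(4 - t) + 2*log(2)
D^5[K](t) = -24/(t^5 - 20*t^4 + 160*t^3 - 640*t^2 + 1280*t - 1024)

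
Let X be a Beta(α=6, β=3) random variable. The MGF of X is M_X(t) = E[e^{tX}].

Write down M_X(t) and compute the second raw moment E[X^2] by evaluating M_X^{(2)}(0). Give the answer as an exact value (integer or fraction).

M_X(t) = ₁F₁(6; 9; t)
D^2[M](t) = 7*₁F₁(8; 11; t)/15

E[X^2] = D^2[M](0) = 7/15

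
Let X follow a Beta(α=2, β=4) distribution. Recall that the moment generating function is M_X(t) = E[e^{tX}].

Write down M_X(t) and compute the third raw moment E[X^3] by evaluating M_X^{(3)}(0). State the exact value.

E[X^3] = D^3[M](0) = 1/14

M_X(t) = ₁F₁(2; 6; t)
D^3[M](t) = ₁F₁(5; 9; t)/14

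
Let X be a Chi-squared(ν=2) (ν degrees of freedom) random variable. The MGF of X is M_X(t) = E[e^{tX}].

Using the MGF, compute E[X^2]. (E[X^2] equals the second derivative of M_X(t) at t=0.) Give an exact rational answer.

M_X(t) = 1/(1 - 2*t)
M′(t) = 2/(4*t^2 - 4*t + 1)
M′′(t) = -8/(8*t^3 - 12*t^2 + 6*t - 1)

E[X^2] = M′′(0) = 8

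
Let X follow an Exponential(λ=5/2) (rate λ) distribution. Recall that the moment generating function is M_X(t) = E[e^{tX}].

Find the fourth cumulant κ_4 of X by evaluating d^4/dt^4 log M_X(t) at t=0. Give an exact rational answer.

κ_4 = D^4[K](0) = 96/625

M_X(t) = 5/(2*(5/2 - t))
K_X(t) = log M_X(t) = -log(5/2 - t) - log(2) + log(5)
D^4[K](t) = 96/(16*t^4 - 160*t^3 + 600*t^2 - 1000*t + 625)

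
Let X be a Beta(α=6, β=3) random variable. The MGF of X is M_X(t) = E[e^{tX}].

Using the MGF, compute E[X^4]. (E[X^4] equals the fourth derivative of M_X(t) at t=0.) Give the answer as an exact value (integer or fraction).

E[X^4] = d^4M/dt^4 |_{t=0} = 14/55

M_X(t) = ₁F₁(6; 9; t)
dM/dt = 2*₁F₁(7; 10; t)/3
d^2M/dt^2 = 7*₁F₁(8; 11; t)/15
d^3M/dt^3 = 56*₁F₁(9; 12; t)/165
d^4M/dt^4 = 14*₁F₁(10; 13; t)/55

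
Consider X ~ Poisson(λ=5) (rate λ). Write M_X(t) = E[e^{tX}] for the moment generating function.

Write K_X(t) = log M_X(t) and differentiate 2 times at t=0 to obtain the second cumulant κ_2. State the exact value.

κ_2 = K^(2)(0) = 5

M_X(t) = e^(5*e^(t) - 5)
K_X(t) = log M_X(t) = 5*e^(t) - 5
K^(2)(t) = 5*e^(t)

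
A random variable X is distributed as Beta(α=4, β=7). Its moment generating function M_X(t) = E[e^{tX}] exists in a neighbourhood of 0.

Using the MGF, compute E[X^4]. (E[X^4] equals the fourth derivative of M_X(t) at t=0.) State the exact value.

E[X^4] = M^(4)(0) = 5/143

M_X(t) = ₁F₁(4; 11; t)
M^(4)(t) = 5*₁F₁(8; 15; t)/143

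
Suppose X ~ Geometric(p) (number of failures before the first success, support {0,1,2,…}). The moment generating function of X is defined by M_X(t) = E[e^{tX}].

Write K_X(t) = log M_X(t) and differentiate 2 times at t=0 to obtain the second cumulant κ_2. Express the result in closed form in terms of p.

κ_2 = D^2[K](0) = (1 - p)/p^2

M_X(t) = p/(-(1 - p)*e^(t) + 1)
K_X(t) = log M_X(t) = log(p) - log(-(1 - p)*e^(t) + 1)
D^2[K](t) = (-p*e^(t) + e^(t))/(p^2*e^(2*t) - 2*p*e^(2*t) + 2*p*e^(t) + e^(2*t) - 2*e^(t) + 1)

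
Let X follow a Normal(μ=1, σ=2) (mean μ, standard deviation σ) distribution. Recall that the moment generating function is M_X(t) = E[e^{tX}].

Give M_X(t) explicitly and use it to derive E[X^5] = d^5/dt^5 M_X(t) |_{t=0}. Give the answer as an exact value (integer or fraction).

E[X^5] = M′′′′′(0) = 281

M_X(t) = e^(2*t^2 + t)
M′(t) = 4*t*e^(t)*e^(2*t^2) + e^(t)*e^(2*t^2)
M′′(t) = 16*t^2*e^(t)*e^(2*t^2) + 8*t*e^(t)*e^(2*t^2) + 5*e^(t)*e^(2*t^2)
M′′′(t) = 64*t^3*e^(t)*e^(2*t^2) + 48*t^2*e^(t)*e^(2*t^2) + 60*t*e^(t)*e^(2*t^2) + 13*e^(t)*e^(2*t^2)
M′′′′(t) = 256*t^4*e^(t)*e^(2*t^2) + 256*t^3*e^(t)*e^(2*t^2) + 480*t^2*e^(t)*e^(2*t^2) + 208*t*e^(t)*e^(2*t^2) + 73*e^(t)*e^(2*t^2)
M′′′′′(t) = 1024*t^5*e^(t)*e^(2*t^2) + 1280*t^4*e^(t)*e^(2*t^2) + 3200*t^3*e^(t)*e^(2*t^2) + 2080*t^2*e^(t)*e^(2*t^2) + 1460*t*e^(t)*e^(2*t^2) + 281*e^(t)*e^(2*t^2)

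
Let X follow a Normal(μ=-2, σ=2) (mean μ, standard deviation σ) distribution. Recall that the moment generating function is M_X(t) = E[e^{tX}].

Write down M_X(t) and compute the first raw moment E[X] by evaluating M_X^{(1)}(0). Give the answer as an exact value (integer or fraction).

M_X(t) = e^(2*t^2 - 2*t)
M^(1)(t) = 4*t*e^(-2*t)*e^(2*t^2) - 2*e^(-2*t)*e^(2*t^2)

E[X] = M^(1)(0) = -2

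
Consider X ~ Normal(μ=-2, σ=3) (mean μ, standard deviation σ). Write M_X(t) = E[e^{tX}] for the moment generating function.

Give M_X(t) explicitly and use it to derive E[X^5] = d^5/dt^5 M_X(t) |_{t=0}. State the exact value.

M_X(t) = e^(9*t^2/2 - 2*t)
M′(t) = 9*t*e^(-2*t)*e^(9*t^2/2) - 2*e^(-2*t)*e^(9*t^2/2)
M′′(t) = (81*t^2*e^(9*t^2/2) - 36*t*e^(9*t^2/2) + 13*e^(9*t^2/2))*e^(-2*t)
M′′′(t) = (729*t^3*e^(9*t^2/2) - 486*t^2*e^(9*t^2/2) + 351*t*e^(9*t^2/2) - 62*e^(9*t^2/2))*e^(-2*t)
M′′′′(t) = (6561*t^4*e^(9*t^2/2) - 5832*t^3*e^(9*t^2/2) + 6318*t^2*e^(9*t^2/2) - 2232*t*e^(9*t^2/2) + 475*e^(9*t^2/2))*e^(-2*t)
M′′′′′(t) = (59049*t^5*e^(9*t^2/2) - 65610*t^4*e^(9*t^2/2) + 94770*t^3*e^(9*t^2/2) - 50220*t^2*e^(9*t^2/2) + 21375*t*e^(9*t^2/2) - 3182*e^(9*t^2/2))*e^(-2*t)

E[X^5] = M′′′′′(0) = -3182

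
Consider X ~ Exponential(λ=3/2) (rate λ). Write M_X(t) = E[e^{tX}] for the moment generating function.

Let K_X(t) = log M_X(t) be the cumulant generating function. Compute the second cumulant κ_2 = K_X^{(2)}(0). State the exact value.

κ_2 = d^2K/dt^2 |_{t=0} = 4/9

M_X(t) = 3/(2*(3/2 - t))
K_X(t) = log M_X(t) = -log(3/2 - t) - log(2) + log(3)
dK/dt = -2/(2*t - 3)
d^2K/dt^2 = 4/(4*t^2 - 12*t + 9)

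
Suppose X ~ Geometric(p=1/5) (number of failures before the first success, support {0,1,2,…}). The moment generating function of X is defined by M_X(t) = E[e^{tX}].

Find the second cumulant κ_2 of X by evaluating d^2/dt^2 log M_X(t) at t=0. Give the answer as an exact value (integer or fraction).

κ_2 = K′′(0) = 20

M_X(t) = 1/(5*(1 - 4*e^(t)/5))
K_X(t) = log M_X(t) = -log(1 - 4*e^(t)/5) - log(5)
K′(t) = -4*e^(t)/(4*e^(t) - 5)
K′′(t) = 20*e^(t)/(16*e^(2*t) - 40*e^(t) + 25)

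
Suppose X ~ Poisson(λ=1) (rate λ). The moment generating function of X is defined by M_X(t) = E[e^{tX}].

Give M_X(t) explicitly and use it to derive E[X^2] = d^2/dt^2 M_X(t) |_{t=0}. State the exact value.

M_X(t) = e^(e^(t) - 1)
D^2[M](t) = (e^(2*t)*e^(e^(t)) + e^(t)*e^(e^(t)))*e^(-1)

E[X^2] = D^2[M](0) = 2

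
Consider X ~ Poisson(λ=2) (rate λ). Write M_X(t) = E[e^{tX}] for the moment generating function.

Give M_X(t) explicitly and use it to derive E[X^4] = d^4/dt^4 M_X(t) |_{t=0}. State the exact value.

M_X(t) = e^(2*e^(t) - 2)
M′(t) = 2*e^(-2)*e^(t)*e^(2*e^(t))
M′′(t) = (4*e^(2*t)*e^(2*e^(t)) + 2*e^(t)*e^(2*e^(t)))*e^(-2)
M′′′(t) = (8*e^(3*t)*e^(2*e^(t)) + 12*e^(2*t)*e^(2*e^(t)) + 2*e^(t)*e^(2*e^(t)))*e^(-2)
M′′′′(t) = (16*e^(4*t)*e^(2*e^(t)) + 48*e^(3*t)*e^(2*e^(t)) + 28*e^(2*t)*e^(2*e^(t)) + 2*e^(t)*e^(2*e^(t)))*e^(-2)

E[X^4] = M′′′′(0) = 94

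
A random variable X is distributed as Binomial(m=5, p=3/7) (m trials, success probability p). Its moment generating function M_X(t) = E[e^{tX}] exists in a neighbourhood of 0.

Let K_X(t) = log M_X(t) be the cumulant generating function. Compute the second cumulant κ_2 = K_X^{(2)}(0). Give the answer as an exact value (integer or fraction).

κ_2 = K^(2)(0) = 60/49

M_X(t) = (3*e^(t)/7 + 4/7)^5
K_X(t) = log M_X(t) = 5*log(3*e^(t)/7 + 4/7)
K^(2)(t) = 60*e^(t)/(9*e^(2*t) + 24*e^(t) + 16)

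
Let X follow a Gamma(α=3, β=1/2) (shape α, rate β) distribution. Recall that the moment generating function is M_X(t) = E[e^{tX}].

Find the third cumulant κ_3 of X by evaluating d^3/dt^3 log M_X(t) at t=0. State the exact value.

M_X(t) = 1/(8*(1/2 - t)^3)
K_X(t) = log M_X(t) = -3*log(1/2 - t) - 3*log(2)
K^(3)(t) = -48/(8*t^3 - 12*t^2 + 6*t - 1)

κ_3 = K^(3)(0) = 48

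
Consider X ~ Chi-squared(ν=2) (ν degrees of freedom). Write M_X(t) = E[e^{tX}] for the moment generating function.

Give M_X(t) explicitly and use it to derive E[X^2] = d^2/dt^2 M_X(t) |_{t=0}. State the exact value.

M_X(t) = 1/(1 - 2*t)
M′(t) = 2/(4*t^2 - 4*t + 1)
M′′(t) = -8/(8*t^3 - 12*t^2 + 6*t - 1)

E[X^2] = M′′(0) = 8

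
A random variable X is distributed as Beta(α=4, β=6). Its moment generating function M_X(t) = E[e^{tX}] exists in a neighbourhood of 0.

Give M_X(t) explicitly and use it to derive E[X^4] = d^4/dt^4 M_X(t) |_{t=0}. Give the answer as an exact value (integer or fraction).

M_X(t) = ₁F₁(4; 10; t)
M′(t) = 2*₁F₁(5; 11; t)/5
M′′(t) = 2*₁F₁(6; 12; t)/11
M′′′(t) = ₁F₁(7; 13; t)/11
M′′′′(t) = 7*₁F₁(8; 14; t)/143

E[X^4] = M′′′′(0) = 7/143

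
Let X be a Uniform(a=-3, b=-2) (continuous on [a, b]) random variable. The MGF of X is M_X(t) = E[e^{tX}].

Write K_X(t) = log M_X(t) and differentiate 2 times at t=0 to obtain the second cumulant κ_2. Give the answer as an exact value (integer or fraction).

M_X(t) = (e^(-2*t) - e^(-3*t))/t
K_X(t) = log M_X(t) = -log(t) + log(e^(-2*t) - e^(-3*t))
D^2[K](t) = (-t^2*e^(t) + e^(2*t) - 2*e^(t) + 1)/(t^2*e^(2*t) - 2*t^2*e^(t) + t^2)

κ_2 = D^2[K](0) = 1/12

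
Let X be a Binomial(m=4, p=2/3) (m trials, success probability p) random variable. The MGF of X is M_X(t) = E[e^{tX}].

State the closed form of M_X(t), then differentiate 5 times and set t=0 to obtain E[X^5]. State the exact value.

E[X^5] = D^5[M](0) = 8312/27

M_X(t) = (2*e^(t)/3 + 1/3)^4
D^5[M](t) = 16384*e^(4*t)/81 + 96*e^(3*t) + 256*e^(2*t)/27 + 8*e^(t)/81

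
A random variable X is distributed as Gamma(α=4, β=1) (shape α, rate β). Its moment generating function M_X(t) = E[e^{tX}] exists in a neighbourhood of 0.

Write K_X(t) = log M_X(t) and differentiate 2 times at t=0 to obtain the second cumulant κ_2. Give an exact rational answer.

M_X(t) = (1 - t)^(-4)
K_X(t) = log M_X(t) = -4*log(1 - t)
D^2[K](t) = 4/(t^2 - 2*t + 1)

κ_2 = D^2[K](0) = 4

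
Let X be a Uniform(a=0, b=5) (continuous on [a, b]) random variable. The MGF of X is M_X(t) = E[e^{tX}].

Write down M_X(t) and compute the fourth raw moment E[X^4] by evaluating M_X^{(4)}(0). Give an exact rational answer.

E[X^4] = M^(4)(0) = 125

M_X(t) = (e^(5*t) - 1)/(5*t)
M^(4)(t) = (625*t^4*e^(5*t) - 500*t^3*e^(5*t) + 300*t^2*e^(5*t) - 120*t*e^(5*t) + 24*e^(5*t) - 24)/(5*t^5)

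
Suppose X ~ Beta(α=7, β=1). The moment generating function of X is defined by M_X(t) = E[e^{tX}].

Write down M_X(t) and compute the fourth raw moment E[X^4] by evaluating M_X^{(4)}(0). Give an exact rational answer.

M_X(t) = ₁F₁(7; 8; t)
dM/dt = 7*₁F₁(8; 9; t)/8
d^2M/dt^2 = 7*₁F₁(9; 10; t)/9
d^3M/dt^3 = 7*₁F₁(10; 11; t)/10
d^4M/dt^4 = 7*₁F₁(11; 12; t)/11

E[X^4] = d^4M/dt^4 |_{t=0} = 7/11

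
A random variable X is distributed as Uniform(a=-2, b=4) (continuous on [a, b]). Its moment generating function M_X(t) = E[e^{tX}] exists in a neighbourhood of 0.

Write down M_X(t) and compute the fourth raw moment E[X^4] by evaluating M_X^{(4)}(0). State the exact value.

M_X(t) = (e^(4*t) - e^(-2*t))/(6*t)
M′(t) = (4*t*e^(6*t) + 2*t - e^(6*t) + 1)*e^(-2*t)/(6*t^2)
M′′(t) = (8*t^2*e^(6*t) - 2*t^2 - 4*t*e^(6*t) - 2*t + e^(6*t) - 1)*e^(-2*t)/(3*t^3)
M′′′(t) = (32*t^3*e^(6*t) + 4*t^3 - 24*t^2*e^(6*t) + 6*t^2 + 12*t*e^(6*t) + 6*t - 3*e^(6*t) + 3)*e^(-2*t)/(3*t^4)
M′′′′(t) = (128*t^4*e^(6*t) - 8*t^4 - 128*t^3*e^(6*t) - 16*t^3 + 96*t^2*e^(6*t) - 24*t^2 - 48*t*e^(6*t) - 24*t + 12*e^(6*t) - 12)*e^(-2*t)/(3*t^5)

E[X^4] = M′′′′(0) = 176/5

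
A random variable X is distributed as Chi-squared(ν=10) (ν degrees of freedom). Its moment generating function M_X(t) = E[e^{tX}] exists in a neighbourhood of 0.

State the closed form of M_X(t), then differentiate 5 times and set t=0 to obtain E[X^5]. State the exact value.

M_X(t) = (1 - 2*t)^(-5)
D^5[M](t) = 483840/(1024*t^10 - 5120*t^9 + 11520*t^8 - 15360*t^7 + 13440*t^6 - 8064*t^5 + 3360*t^4 - 960*t^3 + 180*t^2 - 20*t + 1)

E[X^5] = D^5[M](0) = 483840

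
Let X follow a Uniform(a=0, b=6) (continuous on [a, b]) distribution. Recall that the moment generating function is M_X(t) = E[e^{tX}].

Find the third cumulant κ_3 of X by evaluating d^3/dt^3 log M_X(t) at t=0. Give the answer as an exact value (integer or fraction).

κ_3 = D^3[K](0) = 0

M_X(t) = (e^(6*t) - 1)/(6*t)
K_X(t) = log M_X(t) = -log(t) + log(e^(6*t) - 1) - log(6)
D^3[K](t) = (216*t^3*e^(12*t) + 216*t^3*e^(6*t) - 2*e^(18*t) + 6*e^(12*t) - 6*e^(6*t) + 2)/(t^3*e^(18*t) - 3*t^3*e^(12*t) + 3*t^3*e^(6*t) - t^3)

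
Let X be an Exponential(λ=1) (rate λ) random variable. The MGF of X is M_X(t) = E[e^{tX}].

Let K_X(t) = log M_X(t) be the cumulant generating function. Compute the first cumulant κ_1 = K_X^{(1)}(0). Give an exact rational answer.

κ_1 = K^(1)(0) = 1

M_X(t) = 1/(1 - t)
K_X(t) = log M_X(t) = -log(1 - t)
K^(1)(t) = -1/(t - 1)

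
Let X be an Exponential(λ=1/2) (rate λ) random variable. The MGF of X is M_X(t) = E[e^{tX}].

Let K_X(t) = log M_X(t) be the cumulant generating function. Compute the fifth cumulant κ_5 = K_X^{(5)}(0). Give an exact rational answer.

κ_5 = K^(5)(0) = 768

M_X(t) = 1/(2*(1/2 - t))
K_X(t) = log M_X(t) = -log(1/2 - t) - log(2)
K^(5)(t) = -768/(32*t^5 - 80*t^4 + 80*t^3 - 40*t^2 + 10*t - 1)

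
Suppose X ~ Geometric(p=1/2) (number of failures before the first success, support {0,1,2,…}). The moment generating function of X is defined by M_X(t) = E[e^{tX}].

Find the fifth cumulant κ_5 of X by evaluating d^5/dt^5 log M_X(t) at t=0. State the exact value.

κ_5 = K′′′′′(0) = 150

M_X(t) = 1/(2*(1 - e^(t)/2))
K_X(t) = log M_X(t) = -log(1 - e^(t)/2) - log(2)
K′(t) = -e^(t)/(e^(t) - 2)
K′′(t) = 2*e^(t)/(e^(2*t) - 4*e^(t) + 4)
K′′′(t) = (-2*e^(2*t) - 4*e^(t))/(e^(3*t) - 6*e^(2*t) + 12*e^(t) - 8)
K′′′′(t) = (2*e^(3*t) + 16*e^(2*t) + 8*e^(t))/(e^(4*t) - 8*e^(3*t) + 24*e^(2*t) - 32*e^(t) + 16)
K′′′′′(t) = (-2*e^(4*t) - 44*e^(3*t) - 88*e^(2*t) - 16*e^(t))/(e^(5*t) - 10*e^(4*t) + 40*e^(3*t) - 80*e^(2*t) + 80*e^(t) - 32)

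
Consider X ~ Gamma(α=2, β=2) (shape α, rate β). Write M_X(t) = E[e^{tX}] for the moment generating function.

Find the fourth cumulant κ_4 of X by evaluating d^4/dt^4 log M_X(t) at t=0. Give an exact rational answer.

κ_4 = D^4[K](0) = 3/4

M_X(t) = 4/(2 - t)^2
K_X(t) = log M_X(t) = -2*log(2 - t) + 2*log(2)
D^4[K](t) = 12/(t^4 - 8*t^3 + 24*t^2 - 32*t + 16)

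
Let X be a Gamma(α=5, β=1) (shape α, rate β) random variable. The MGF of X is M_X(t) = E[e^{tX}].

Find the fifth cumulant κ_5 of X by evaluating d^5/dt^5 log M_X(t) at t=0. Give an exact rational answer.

M_X(t) = (1 - t)^(-5)
K_X(t) = log M_X(t) = -5*log(1 - t)
K^(5)(t) = -120/(t^5 - 5*t^4 + 10*t^3 - 10*t^2 + 5*t - 1)

κ_5 = K^(5)(0) = 120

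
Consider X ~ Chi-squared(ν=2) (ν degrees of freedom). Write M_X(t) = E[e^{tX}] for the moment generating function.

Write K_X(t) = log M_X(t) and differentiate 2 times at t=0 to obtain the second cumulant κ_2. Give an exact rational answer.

κ_2 = K^(2)(0) = 4

M_X(t) = 1/(1 - 2*t)
K_X(t) = log M_X(t) = -log(1 - 2*t)
K^(2)(t) = 4/(4*t^2 - 4*t + 1)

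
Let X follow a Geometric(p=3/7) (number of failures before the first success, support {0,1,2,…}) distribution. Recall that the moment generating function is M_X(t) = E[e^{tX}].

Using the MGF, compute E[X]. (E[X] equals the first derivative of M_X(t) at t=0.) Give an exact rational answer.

E[X] = M^(1)(0) = 4/3

M_X(t) = 3/(7*(1 - 4*e^(t)/7))
M^(1)(t) = 12*e^(t)/(16*e^(2*t) - 56*e^(t) + 49)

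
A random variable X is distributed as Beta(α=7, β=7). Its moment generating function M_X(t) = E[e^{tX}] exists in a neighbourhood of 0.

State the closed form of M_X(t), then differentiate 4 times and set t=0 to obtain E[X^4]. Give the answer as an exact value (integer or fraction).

E[X^4] = d^4M/dt^4 |_{t=0} = 3/34

M_X(t) = ₁F₁(7; 14; t)
dM/dt = ₁F₁(8; 15; t)/2
d^2M/dt^2 = 4*₁F₁(9; 16; t)/15
d^3M/dt^3 = 3*₁F₁(10; 17; t)/20
d^4M/dt^4 = 3*₁F₁(11; 18; t)/34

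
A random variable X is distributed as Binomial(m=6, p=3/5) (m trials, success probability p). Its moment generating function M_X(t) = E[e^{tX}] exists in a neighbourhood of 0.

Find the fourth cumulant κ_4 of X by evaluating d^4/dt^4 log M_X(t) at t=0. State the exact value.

M_X(t) = (3*e^(t)/5 + 2/5)^6
K_X(t) = log M_X(t) = 6*log(3*e^(t)/5 + 2/5)
dK/dt = 18*e^(t)/(3*e^(t) + 2)
d^2K/dt^2 = 36*e^(t)/(9*e^(2*t) + 12*e^(t) + 4)
d^3K/dt^3 = (-108*e^(2*t) + 72*e^(t))/(27*e^(3*t) + 54*e^(2*t) + 36*e^(t) + 8)
d^4K/dt^4 = (324*e^(3*t) - 864*e^(2*t) + 144*e^(t))/(81*e^(4*t) + 216*e^(3*t) + 216*e^(2*t) + 96*e^(t) + 16)

κ_4 = d^4K/dt^4 |_{t=0} = -396/625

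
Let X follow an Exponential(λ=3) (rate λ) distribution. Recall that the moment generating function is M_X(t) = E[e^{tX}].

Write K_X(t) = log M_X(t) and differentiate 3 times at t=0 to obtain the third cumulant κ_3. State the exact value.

M_X(t) = 3/(3 - t)
K_X(t) = log M_X(t) = -log(3 - t) + log(3)
K^(3)(t) = -2/(t^3 - 9*t^2 + 27*t - 27)

κ_3 = K^(3)(0) = 2/27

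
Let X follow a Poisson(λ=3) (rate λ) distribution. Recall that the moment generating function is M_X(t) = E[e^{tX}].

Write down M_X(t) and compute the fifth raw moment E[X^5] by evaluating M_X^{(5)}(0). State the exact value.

M_X(t) = e^(3*e^(t) - 3)
D^5[M](t) = (243*e^(5*t)*e^(3*e^(t)) + 810*e^(4*t)*e^(3*e^(t)) + 675*e^(3*t)*e^(3*e^(t)) + 135*e^(2*t)*e^(3*e^(t)) + 3*e^(t)*e^(3*e^(t)))*e^(-3)

E[X^5] = D^5[M](0) = 1866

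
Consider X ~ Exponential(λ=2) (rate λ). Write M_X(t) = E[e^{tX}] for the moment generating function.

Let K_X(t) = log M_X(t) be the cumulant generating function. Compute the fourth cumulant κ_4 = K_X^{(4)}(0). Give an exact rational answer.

κ_4 = d^4K/dt^4 |_{t=0} = 3/8

M_X(t) = 2/(2 - t)
K_X(t) = log M_X(t) = -log(2 - t) + log(2)
dK/dt = -1/(t - 2)
d^2K/dt^2 = 1/(t^2 - 4*t + 4)
d^3K/dt^3 = -2/(t^3 - 6*t^2 + 12*t - 8)
d^4K/dt^4 = 6/(t^4 - 8*t^3 + 24*t^2 - 32*t + 16)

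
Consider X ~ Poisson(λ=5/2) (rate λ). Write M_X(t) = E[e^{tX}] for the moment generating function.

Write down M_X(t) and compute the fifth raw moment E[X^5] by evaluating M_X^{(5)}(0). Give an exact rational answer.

E[X^5] = D^5[M](0) = 31205/32

M_X(t) = e^(5*e^(t)/2 - 5/2)
D^5[M](t) = (3125*e^(5*t)*e^(5*e^(t)/2) + 12500*e^(4*t)*e^(5*e^(t)/2) + 12500*e^(3*t)*e^(5*e^(t)/2) + 3000*e^(2*t)*e^(5*e^(t)/2) + 80*e^(t)*e^(5*e^(t)/2))*e^(-5/2)/32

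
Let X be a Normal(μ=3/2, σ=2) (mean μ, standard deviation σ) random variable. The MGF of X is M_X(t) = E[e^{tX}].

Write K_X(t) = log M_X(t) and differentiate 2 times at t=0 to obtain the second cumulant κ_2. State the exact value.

M_X(t) = e^(2*t^2 + 3*t/2)
K_X(t) = log M_X(t) = 2*t^2 + 3*t/2
dK/dt = 4*t + 3/2
d^2K/dt^2 = 4

κ_2 = d^2K/dt^2 |_{t=0} = 4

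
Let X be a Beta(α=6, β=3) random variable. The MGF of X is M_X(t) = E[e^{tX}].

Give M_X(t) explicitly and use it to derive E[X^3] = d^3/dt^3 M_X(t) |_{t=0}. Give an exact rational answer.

M_X(t) = ₁F₁(6; 9; t)
M^(3)(t) = 56*₁F₁(9; 12; t)/165

E[X^3] = M^(3)(0) = 56/165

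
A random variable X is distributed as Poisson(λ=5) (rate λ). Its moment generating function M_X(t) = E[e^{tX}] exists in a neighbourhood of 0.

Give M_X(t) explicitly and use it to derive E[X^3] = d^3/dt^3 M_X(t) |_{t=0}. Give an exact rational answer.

M_X(t) = e^(5*e^(t) - 5)
dM/dt = 5*e^(-5)*e^(t)*e^(5*e^(t))
d^2M/dt^2 = (25*e^(2*t)*e^(5*e^(t)) + 5*e^(t)*e^(5*e^(t)))*e^(-5)
d^3M/dt^3 = (125*e^(3*t)*e^(5*e^(t)) + 75*e^(2*t)*e^(5*e^(t)) + 5*e^(t)*e^(5*e^(t)))*e^(-5)

E[X^3] = d^3M/dt^3 |_{t=0} = 205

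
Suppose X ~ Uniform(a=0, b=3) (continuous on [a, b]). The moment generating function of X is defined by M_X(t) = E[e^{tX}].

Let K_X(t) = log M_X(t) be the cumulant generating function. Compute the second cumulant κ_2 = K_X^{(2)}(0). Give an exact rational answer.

M_X(t) = (e^(3*t) - 1)/(3*t)
K_X(t) = log M_X(t) = -log(t) + log(e^(3*t) - 1) - log(3)
D^2[K](t) = (-9*t^2*e^(3*t) + e^(6*t) - 2*e^(3*t) + 1)/(t^2*e^(6*t) - 2*t^2*e^(3*t) + t^2)

κ_2 = D^2[K](0) = 3/4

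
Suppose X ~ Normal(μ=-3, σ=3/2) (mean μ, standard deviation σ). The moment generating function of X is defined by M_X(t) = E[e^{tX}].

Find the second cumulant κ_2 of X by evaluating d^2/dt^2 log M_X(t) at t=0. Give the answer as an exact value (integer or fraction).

κ_2 = K^(2)(0) = 9/4

M_X(t) = e^(9*t^2/8 - 3*t)
K_X(t) = log M_X(t) = 9*t^2/8 - 3*t
K^(2)(t) = 9/4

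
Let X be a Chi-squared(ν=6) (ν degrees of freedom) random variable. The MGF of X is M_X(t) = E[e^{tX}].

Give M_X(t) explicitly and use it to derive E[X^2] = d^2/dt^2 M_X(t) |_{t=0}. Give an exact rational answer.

M_X(t) = (1 - 2*t)^(-3)
M′(t) = 6/(16*t^4 - 32*t^3 + 24*t^2 - 8*t + 1)
M′′(t) = -48/(32*t^5 - 80*t^4 + 80*t^3 - 40*t^2 + 10*t - 1)

E[X^2] = M′′(0) = 48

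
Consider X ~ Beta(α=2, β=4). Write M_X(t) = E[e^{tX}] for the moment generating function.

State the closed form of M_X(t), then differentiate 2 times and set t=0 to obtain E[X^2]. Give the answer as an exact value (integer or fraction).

E[X^2] = M′′(0) = 1/7

M_X(t) = ₁F₁(2; 6; t)
M′(t) = ₁F₁(3; 7; t)/3
M′′(t) = ₁F₁(4; 8; t)/7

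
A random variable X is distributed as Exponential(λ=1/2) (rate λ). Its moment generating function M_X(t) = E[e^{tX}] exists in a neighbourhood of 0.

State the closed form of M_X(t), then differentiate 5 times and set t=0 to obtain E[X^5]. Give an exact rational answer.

M_X(t) = 1/(2*(1/2 - t))
M^(5)(t) = 3840/(64*t^6 - 192*t^5 + 240*t^4 - 160*t^3 + 60*t^2 - 12*t + 1)

E[X^5] = M^(5)(0) = 3840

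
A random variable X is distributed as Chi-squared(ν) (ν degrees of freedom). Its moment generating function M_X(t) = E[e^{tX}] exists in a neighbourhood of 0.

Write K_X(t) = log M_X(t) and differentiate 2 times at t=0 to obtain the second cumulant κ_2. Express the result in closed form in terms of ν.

M_X(t) = (1 - 2*t)^(-ν/2)
K_X(t) = log M_X(t) = -ν*log(1 - 2*t)/2
K^(2)(t) = 2*ν/(4*t^2 - 4*t + 1)

κ_2 = K^(2)(0) = 2*ν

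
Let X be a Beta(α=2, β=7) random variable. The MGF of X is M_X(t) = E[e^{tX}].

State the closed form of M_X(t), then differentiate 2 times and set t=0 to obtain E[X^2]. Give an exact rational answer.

E[X^2] = M^(2)(0) = 1/15

M_X(t) = ₁F₁(2; 9; t)
M^(2)(t) = ₁F₁(4; 11; t)/15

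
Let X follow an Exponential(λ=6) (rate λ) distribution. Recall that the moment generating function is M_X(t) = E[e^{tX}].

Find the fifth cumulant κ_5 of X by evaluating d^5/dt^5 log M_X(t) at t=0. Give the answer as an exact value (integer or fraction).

κ_5 = K′′′′′(0) = 1/324

M_X(t) = 6/(6 - t)
K_X(t) = log M_X(t) = -log(6 - t) + log(6)
K′(t) = -1/(t - 6)
K′′(t) = 1/(t^2 - 12*t + 36)
K′′′(t) = -2/(t^3 - 18*t^2 + 108*t - 216)
K′′′′(t) = 6/(t^4 - 24*t^3 + 216*t^2 - 864*t + 1296)
K′′′′′(t) = -24/(t^5 - 30*t^4 + 360*t^3 - 2160*t^2 + 6480*t - 7776)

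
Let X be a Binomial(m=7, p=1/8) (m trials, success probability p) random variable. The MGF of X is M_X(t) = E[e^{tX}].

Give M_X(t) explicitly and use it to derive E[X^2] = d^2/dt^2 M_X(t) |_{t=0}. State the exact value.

M_X(t) = (e^(t)/8 + 7/8)^7
D^2[M](t) = 49*e^(7*t)/2097152 + 441*e^(6*t)/524288 + 25725*e^(5*t)/2097152 + 12005*e^(4*t)/131072 + 756315*e^(3*t)/2097152 + 352947*e^(2*t)/524288 + 823543*e^(t)/2097152

E[X^2] = D^2[M](0) = 49/32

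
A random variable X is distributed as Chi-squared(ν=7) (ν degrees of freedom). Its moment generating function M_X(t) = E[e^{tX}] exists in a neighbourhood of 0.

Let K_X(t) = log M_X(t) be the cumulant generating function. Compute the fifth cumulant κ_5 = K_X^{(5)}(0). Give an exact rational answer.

M_X(t) = (1 - 2*t)^(-7/2)
K_X(t) = log M_X(t) = -7*log(1 - 2*t)/2
K′(t) = -7/(2*t - 1)
K′′(t) = 14/(4*t^2 - 4*t + 1)
K′′′(t) = -56/(8*t^3 - 12*t^2 + 6*t - 1)
K′′′′(t) = 336/(16*t^4 - 32*t^3 + 24*t^2 - 8*t + 1)
K′′′′′(t) = -2688/(32*t^5 - 80*t^4 + 80*t^3 - 40*t^2 + 10*t - 1)

κ_5 = K′′′′′(0) = 2688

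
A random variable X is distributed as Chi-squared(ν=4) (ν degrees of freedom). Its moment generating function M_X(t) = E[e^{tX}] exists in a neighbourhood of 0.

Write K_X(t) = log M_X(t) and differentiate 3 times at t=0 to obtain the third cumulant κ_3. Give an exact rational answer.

κ_3 = D^3[K](0) = 32

M_X(t) = (1 - 2*t)^(-2)
K_X(t) = log M_X(t) = -2*log(1 - 2*t)
D^3[K](t) = -32/(8*t^3 - 12*t^2 + 6*t - 1)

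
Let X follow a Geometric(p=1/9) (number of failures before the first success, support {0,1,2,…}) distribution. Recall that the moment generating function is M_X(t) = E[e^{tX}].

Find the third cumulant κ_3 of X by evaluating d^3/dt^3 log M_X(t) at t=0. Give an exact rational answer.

κ_3 = K^(3)(0) = 1224

M_X(t) = 1/(9*(1 - 8*e^(t)/9))
K_X(t) = log M_X(t) = -log(1 - 8*e^(t)/9) - 2*log(3)
K^(3)(t) = (-576*e^(2*t) - 648*e^(t))/(512*e^(3*t) - 1728*e^(2*t) + 1944*e^(t) - 729)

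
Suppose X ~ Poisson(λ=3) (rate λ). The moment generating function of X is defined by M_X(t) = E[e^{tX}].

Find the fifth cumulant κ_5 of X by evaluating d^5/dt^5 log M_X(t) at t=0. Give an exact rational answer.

κ_5 = K^(5)(0) = 3

M_X(t) = e^(3*e^(t) - 3)
K_X(t) = log M_X(t) = 3*e^(t) - 3
K^(5)(t) = 3*e^(t)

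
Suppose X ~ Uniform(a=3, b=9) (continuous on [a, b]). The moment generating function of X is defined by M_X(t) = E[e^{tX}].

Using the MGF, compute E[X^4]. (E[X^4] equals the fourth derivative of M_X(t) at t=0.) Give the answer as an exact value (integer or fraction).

M_X(t) = (e^(9*t) - e^(3*t))/(6*t)
M′(t) = (9*t*e^(9*t) - 3*t*e^(3*t) - e^(9*t) + e^(3*t))/(6*t^2)
M′′(t) = (81*t^2*e^(9*t) - 9*t^2*e^(3*t) - 18*t*e^(9*t) + 6*t*e^(3*t) + 2*e^(9*t) - 2*e^(3*t))/(6*t^3)
M′′′(t) = (243*t^3*e^(9*t) - 9*t^3*e^(3*t) - 81*t^2*e^(9*t) + 9*t^2*e^(3*t) + 18*t*e^(9*t) - 6*t*e^(3*t) - 2*e^(9*t) + 2*e^(3*t))/(2*t^4)

E[X^4] = M′′′′(0) = 9801/5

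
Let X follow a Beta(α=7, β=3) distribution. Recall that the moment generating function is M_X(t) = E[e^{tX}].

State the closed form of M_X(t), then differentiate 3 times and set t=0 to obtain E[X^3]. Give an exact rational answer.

M_X(t) = ₁F₁(7; 10; t)
M′(t) = 7*₁F₁(8; 11; t)/10
M′′(t) = 28*₁F₁(9; 12; t)/55
M′′′(t) = 21*₁F₁(10; 13; t)/55

E[X^3] = M′′′(0) = 21/55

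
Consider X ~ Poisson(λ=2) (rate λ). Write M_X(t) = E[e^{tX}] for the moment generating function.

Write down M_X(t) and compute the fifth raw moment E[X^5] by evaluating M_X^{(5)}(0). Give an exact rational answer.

M_X(t) = e^(2*e^(t) - 2)
M′(t) = 2*e^(-2)*e^(t)*e^(2*e^(t))
M′′(t) = (4*e^(2*t)*e^(2*e^(t)) + 2*e^(t)*e^(2*e^(t)))*e^(-2)
M′′′(t) = (8*e^(3*t)*e^(2*e^(t)) + 12*e^(2*t)*e^(2*e^(t)) + 2*e^(t)*e^(2*e^(t)))*e^(-2)
M′′′′(t) = (16*e^(4*t)*e^(2*e^(t)) + 48*e^(3*t)*e^(2*e^(t)) + 28*e^(2*t)*e^(2*e^(t)) + 2*e^(t)*e^(2*e^(t)))*e^(-2)
M′′′′′(t) = (32*e^(5*t)*e^(2*e^(t)) + 160*e^(4*t)*e^(2*e^(t)) + 200*e^(3*t)*e^(2*e^(t)) + 60*e^(2*t)*e^(2*e^(t)) + 2*e^(t)*e^(2*e^(t)))*e^(-2)

E[X^5] = M′′′′′(0) = 454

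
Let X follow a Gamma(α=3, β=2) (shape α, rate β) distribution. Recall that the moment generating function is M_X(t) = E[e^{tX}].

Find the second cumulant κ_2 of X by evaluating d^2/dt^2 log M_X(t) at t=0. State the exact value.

κ_2 = K′′(0) = 3/4

M_X(t) = 8/(2 - t)^3
K_X(t) = log M_X(t) = -3*log(2 - t) + 3*log(2)
K′(t) = -3/(t - 2)
K′′(t) = 3/(t^2 - 4*t + 4)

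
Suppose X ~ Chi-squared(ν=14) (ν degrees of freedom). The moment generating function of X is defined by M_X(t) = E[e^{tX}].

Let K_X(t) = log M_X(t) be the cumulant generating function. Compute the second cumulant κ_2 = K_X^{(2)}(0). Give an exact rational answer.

κ_2 = K′′(0) = 28

M_X(t) = (1 - 2*t)^(-7)
K_X(t) = log M_X(t) = -7*log(1 - 2*t)
K′(t) = -14/(2*t - 1)
K′′(t) = 28/(4*t^2 - 4*t + 1)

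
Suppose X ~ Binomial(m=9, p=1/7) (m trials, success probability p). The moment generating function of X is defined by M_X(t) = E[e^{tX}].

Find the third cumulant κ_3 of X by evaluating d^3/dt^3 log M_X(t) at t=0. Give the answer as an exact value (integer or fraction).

κ_3 = d^3K/dt^3 |_{t=0} = 270/343

M_X(t) = (e^(t)/7 + 6/7)^9
K_X(t) = log M_X(t) = 9*log(e^(t)/7 + 6/7)
dK/dt = 9*e^(t)/(e^(t) + 6)
d^2K/dt^2 = 54*e^(t)/(e^(2*t) + 12*e^(t) + 36)
d^3K/dt^3 = (-54*e^(2*t) + 324*e^(t))/(e^(3*t) + 18*e^(2*t) + 108*e^(t) + 216)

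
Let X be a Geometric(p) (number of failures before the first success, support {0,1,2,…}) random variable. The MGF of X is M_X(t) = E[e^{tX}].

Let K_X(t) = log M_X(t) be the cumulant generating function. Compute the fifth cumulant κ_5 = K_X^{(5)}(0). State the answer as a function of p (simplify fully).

M_X(t) = p/(-(1 - p)*e^(t) + 1)
K_X(t) = log M_X(t) = log(p) - log(-(1 - p)*e^(t) + 1)
K′(t) = (-p*e^(t) + e^(t))/(p*e^(t) - e^(t) + 1)
K′′(t) = (-p*e^(t) + e^(t))/(p^2*e^(2*t) - 2*p*e^(2*t) + 2*p*e^(t) + e^(2*t) - 2*e^(t) + 1)

κ_5 = K′′′′′(0) = (p^4 - 15*p^3 + 50*p^2 - 60*p + 24)/p^5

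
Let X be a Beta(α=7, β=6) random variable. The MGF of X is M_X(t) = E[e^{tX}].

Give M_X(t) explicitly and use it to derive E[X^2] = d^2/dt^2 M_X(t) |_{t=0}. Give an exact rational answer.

M_X(t) = ₁F₁(7; 13; t)
D^2[M](t) = 4*₁F₁(9; 15; t)/13

E[X^2] = D^2[M](0) = 4/13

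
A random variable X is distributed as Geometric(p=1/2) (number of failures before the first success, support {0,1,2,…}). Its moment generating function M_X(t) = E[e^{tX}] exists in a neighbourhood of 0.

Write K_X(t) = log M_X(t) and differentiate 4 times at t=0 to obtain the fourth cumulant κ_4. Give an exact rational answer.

M_X(t) = 1/(2*(1 - e^(t)/2))
K_X(t) = log M_X(t) = -log(1 - e^(t)/2) - log(2)
K^(4)(t) = (2*e^(3*t) + 16*e^(2*t) + 8*e^(t))/(e^(4*t) - 8*e^(3*t) + 24*e^(2*t) - 32*e^(t) + 16)

κ_4 = K^(4)(0) = 26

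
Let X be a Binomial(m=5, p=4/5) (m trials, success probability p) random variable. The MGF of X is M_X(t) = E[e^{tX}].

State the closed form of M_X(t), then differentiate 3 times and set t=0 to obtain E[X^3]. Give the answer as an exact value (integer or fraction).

E[X^3] = d^3M/dt^3 |_{t=0} = 1828/25

M_X(t) = (4*e^(t)/5 + 1/5)^5
dM/dt = 1024*e^(5*t)/625 + 1024*e^(4*t)/625 + 384*e^(3*t)/625 + 64*e^(2*t)/625 + 4*e^(t)/625
d^2M/dt^2 = 1024*e^(5*t)/125 + 4096*e^(4*t)/625 + 1152*e^(3*t)/625 + 128*e^(2*t)/625 + 4*e^(t)/625
d^3M/dt^3 = 1024*e^(5*t)/25 + 16384*e^(4*t)/625 + 3456*e^(3*t)/625 + 256*e^(2*t)/625 + 4*e^(t)/625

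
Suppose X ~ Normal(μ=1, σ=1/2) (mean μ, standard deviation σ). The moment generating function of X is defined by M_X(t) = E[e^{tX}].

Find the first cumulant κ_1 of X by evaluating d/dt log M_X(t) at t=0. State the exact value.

κ_1 = K′(0) = 1

M_X(t) = e^(t^2/8 + t)
K_X(t) = log M_X(t) = t^2/8 + t
K′(t) = t/4 + 1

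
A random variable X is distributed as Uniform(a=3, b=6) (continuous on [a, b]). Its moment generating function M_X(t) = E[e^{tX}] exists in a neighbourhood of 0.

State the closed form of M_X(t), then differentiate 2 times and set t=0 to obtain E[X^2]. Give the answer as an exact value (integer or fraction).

M_X(t) = (e^(6*t) - e^(3*t))/(3*t)
D^2[M](t) = (36*t^2*e^(6*t) - 9*t^2*e^(3*t) - 12*t*e^(6*t) + 6*t*e^(3*t) + 2*e^(6*t) - 2*e^(3*t))/(3*t^3)

E[X^2] = D^2[M](0) = 21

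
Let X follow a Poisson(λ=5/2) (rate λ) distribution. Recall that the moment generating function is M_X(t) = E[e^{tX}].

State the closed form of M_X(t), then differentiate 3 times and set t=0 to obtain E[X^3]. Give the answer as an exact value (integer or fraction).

E[X^3] = d^3M/dt^3 |_{t=0} = 295/8

M_X(t) = e^(5*e^(t)/2 - 5/2)
dM/dt = 5*e^(-5/2)*e^(t)*e^(5*e^(t)/2)/2
d^2M/dt^2 = (25*e^(2*t)*e^(5*e^(t)/2) + 10*e^(t)*e^(5*e^(t)/2))*e^(-5/2)/4
d^3M/dt^3 = (125*e^(3*t)*e^(5*e^(t)/2) + 150*e^(2*t)*e^(5*e^(t)/2) + 20*e^(t)*e^(5*e^(t)/2))*e^(-5/2)/8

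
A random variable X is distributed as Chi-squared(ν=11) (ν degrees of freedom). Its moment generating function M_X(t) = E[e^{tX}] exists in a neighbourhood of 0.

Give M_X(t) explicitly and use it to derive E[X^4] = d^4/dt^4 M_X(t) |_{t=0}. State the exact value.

M_X(t) = (1 - 2*t)^(-11/2)

E[X^4] = M^(4)(0) = 36465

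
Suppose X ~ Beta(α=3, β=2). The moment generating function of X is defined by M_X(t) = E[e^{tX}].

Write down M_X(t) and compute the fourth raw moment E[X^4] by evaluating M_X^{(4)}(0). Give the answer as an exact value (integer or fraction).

M_X(t) = ₁F₁(3; 5; t)
M^(4)(t) = 3*₁F₁(7; 9; t)/14

E[X^4] = M^(4)(0) = 3/14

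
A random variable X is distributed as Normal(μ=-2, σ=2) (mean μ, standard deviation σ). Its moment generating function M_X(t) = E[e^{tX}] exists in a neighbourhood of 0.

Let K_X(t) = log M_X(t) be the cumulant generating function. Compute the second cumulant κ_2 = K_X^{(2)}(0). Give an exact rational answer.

M_X(t) = e^(2*t^2 - 2*t)
K_X(t) = log M_X(t) = 2*t^2 - 2*t
dK/dt = 4*t - 2
d^2K/dt^2 = 4

κ_2 = d^2K/dt^2 |_{t=0} = 4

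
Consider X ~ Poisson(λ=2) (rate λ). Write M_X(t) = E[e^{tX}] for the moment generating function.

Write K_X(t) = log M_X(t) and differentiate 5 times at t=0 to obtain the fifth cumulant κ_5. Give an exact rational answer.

κ_5 = d^5K/dt^5 |_{t=0} = 2

M_X(t) = e^(2*e^(t) - 2)
K_X(t) = log M_X(t) = 2*e^(t) - 2
dK/dt = 2*e^(t)
d^2K/dt^2 = 2*e^(t)
d^3K/dt^3 = 2*e^(t)
d^4K/dt^4 = 2*e^(t)
d^5K/dt^5 = 2*e^(t)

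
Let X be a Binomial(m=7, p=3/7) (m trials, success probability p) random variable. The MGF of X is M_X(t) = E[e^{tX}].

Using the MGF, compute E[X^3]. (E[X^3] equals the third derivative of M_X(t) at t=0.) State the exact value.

E[X^3] = M^(3)(0) = 2091/49

M_X(t) = (3*e^(t)/7 + 4/7)^7
M^(3)(t) = 2187*e^(7*t)/2401 + 629856*e^(6*t)/117649 + 1458000*e^(5*t)/117649 + 1658880*e^(4*t)/117649 + 933120*e^(3*t)/117649 + 221184*e^(2*t)/117649 + 12288*e^(t)/117649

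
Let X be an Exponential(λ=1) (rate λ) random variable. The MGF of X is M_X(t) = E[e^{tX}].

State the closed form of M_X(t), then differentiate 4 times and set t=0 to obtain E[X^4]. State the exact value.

M_X(t) = 1/(1 - t)
dM/dt = 1/(t^2 - 2*t + 1)
d^2M/dt^2 = -2/(t^3 - 3*t^2 + 3*t - 1)
d^3M/dt^3 = 6/(t^4 - 4*t^3 + 6*t^2 - 4*t + 1)
d^4M/dt^4 = -24/(t^5 - 5*t^4 + 10*t^3 - 10*t^2 + 5*t - 1)

E[X^4] = d^4M/dt^4 |_{t=0} = 24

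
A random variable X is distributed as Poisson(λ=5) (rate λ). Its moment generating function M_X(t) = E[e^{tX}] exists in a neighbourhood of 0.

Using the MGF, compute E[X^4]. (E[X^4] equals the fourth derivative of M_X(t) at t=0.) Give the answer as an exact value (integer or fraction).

E[X^4] = M^(4)(0) = 1555

M_X(t) = e^(5*e^(t) - 5)
M^(4)(t) = (625*e^(4*t)*e^(5*e^(t)) + 750*e^(3*t)*e^(5*e^(t)) + 175*e^(2*t)*e^(5*e^(t)) + 5*e^(t)*e^(5*e^(t)))*e^(-5)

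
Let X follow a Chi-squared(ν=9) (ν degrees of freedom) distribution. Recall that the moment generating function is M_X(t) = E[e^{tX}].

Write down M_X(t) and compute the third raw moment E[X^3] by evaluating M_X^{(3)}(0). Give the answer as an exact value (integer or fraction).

E[X^3] = d^3M/dt^3 |_{t=0} = 1287

M_X(t) = (1 - 2*t)^(-9/2)
dM/dt = -9/(32*t^5*√(1 - 2*t) - 80*t^4*√(1 - 2*t) + 80*t^3*√(1 - 2*t) - 40*t^2*√(1 - 2*t) + 10*t*√(1 - 2*t) - √(1 - 2*t))
d^2M/dt^2 = 99/(64*t^6*√(1 - 2*t) - 192*t^5*√(1 - 2*t) + 240*t^4*√(1 - 2*t) - 160*t^3*√(1 - 2*t) + 60*t^2*√(1 - 2*t) - 12*t*√(1 - 2*t) + √(1 - 2*t))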